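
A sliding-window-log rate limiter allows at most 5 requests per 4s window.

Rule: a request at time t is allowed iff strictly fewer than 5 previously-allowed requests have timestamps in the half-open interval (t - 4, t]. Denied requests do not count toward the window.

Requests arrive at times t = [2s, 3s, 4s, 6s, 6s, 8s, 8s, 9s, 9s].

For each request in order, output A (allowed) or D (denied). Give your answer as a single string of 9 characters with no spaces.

Tracking allowed requests in the window:
  req#1 t=2s: ALLOW
  req#2 t=3s: ALLOW
  req#3 t=4s: ALLOW
  req#4 t=6s: ALLOW
  req#5 t=6s: ALLOW
  req#6 t=8s: ALLOW
  req#7 t=8s: ALLOW
  req#8 t=9s: ALLOW
  req#9 t=9s: DENY

Answer: AAAAAAAAD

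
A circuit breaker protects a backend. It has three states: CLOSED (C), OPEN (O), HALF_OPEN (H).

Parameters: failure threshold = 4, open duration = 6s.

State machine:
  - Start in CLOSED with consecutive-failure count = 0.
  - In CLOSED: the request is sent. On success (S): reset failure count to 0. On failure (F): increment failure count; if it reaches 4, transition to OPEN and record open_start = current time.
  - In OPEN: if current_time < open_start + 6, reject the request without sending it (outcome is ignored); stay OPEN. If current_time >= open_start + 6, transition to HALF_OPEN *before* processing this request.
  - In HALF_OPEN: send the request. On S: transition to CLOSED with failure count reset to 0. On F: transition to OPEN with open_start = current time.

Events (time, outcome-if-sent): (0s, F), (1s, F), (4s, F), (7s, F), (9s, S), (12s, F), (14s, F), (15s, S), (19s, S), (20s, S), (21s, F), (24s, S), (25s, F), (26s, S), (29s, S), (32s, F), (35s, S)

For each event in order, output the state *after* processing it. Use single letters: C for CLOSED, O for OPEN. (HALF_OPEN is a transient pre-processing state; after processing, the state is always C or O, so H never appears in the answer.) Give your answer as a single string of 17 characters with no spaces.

State after each event:
  event#1 t=0s outcome=F: state=CLOSED
  event#2 t=1s outcome=F: state=CLOSED
  event#3 t=4s outcome=F: state=CLOSED
  event#4 t=7s outcome=F: state=OPEN
  event#5 t=9s outcome=S: state=OPEN
  event#6 t=12s outcome=F: state=OPEN
  event#7 t=14s outcome=F: state=OPEN
  event#8 t=15s outcome=S: state=OPEN
  event#9 t=19s outcome=S: state=OPEN
  event#10 t=20s outcome=S: state=CLOSED
  event#11 t=21s outcome=F: state=CLOSED
  event#12 t=24s outcome=S: state=CLOSED
  event#13 t=25s outcome=F: state=CLOSED
  event#14 t=26s outcome=S: state=CLOSED
  event#15 t=29s outcome=S: state=CLOSED
  event#16 t=32s outcome=F: state=CLOSED
  event#17 t=35s outcome=S: state=CLOSED

Answer: CCCOOOOOOCCCCCCCC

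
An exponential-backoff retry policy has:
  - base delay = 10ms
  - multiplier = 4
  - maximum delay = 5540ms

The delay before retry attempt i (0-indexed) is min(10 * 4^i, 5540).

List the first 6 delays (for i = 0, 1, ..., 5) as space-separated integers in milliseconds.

Computing each delay:
  i=0: min(10*4^0, 5540) = 10
  i=1: min(10*4^1, 5540) = 40
  i=2: min(10*4^2, 5540) = 160
  i=3: min(10*4^3, 5540) = 640
  i=4: min(10*4^4, 5540) = 2560
  i=5: min(10*4^5, 5540) = 5540

Answer: 10 40 160 640 2560 5540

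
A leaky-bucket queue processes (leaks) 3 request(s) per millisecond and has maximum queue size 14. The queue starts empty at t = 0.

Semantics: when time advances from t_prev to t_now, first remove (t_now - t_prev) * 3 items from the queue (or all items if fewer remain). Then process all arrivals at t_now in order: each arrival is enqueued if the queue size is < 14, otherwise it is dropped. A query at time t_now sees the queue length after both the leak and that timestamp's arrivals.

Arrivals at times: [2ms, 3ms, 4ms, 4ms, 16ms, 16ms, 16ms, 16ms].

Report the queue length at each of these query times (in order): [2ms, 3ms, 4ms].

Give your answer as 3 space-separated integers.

Answer: 1 1 2

Derivation:
Queue lengths at query times:
  query t=2ms: backlog = 1
  query t=3ms: backlog = 1
  query t=4ms: backlog = 2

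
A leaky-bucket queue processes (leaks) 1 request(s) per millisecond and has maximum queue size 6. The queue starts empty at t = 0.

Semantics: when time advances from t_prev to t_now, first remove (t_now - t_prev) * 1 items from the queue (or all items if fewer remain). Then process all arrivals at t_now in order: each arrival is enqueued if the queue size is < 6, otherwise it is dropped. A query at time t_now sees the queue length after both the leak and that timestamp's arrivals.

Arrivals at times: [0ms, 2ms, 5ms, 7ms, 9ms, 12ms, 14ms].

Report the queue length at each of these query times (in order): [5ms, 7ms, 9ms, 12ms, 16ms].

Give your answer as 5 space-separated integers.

Answer: 1 1 1 1 0

Derivation:
Queue lengths at query times:
  query t=5ms: backlog = 1
  query t=7ms: backlog = 1
  query t=9ms: backlog = 1
  query t=12ms: backlog = 1
  query t=16ms: backlog = 0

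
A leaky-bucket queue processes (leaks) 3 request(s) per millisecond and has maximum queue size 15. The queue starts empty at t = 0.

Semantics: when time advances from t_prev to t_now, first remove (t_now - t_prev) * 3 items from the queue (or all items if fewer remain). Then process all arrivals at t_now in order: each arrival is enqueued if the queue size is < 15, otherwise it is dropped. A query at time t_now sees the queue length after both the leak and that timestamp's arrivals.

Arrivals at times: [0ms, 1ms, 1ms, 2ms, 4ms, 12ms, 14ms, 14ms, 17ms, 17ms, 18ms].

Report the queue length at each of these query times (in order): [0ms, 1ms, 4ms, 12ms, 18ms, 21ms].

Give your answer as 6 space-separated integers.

Queue lengths at query times:
  query t=0ms: backlog = 1
  query t=1ms: backlog = 2
  query t=4ms: backlog = 1
  query t=12ms: backlog = 1
  query t=18ms: backlog = 1
  query t=21ms: backlog = 0

Answer: 1 2 1 1 1 0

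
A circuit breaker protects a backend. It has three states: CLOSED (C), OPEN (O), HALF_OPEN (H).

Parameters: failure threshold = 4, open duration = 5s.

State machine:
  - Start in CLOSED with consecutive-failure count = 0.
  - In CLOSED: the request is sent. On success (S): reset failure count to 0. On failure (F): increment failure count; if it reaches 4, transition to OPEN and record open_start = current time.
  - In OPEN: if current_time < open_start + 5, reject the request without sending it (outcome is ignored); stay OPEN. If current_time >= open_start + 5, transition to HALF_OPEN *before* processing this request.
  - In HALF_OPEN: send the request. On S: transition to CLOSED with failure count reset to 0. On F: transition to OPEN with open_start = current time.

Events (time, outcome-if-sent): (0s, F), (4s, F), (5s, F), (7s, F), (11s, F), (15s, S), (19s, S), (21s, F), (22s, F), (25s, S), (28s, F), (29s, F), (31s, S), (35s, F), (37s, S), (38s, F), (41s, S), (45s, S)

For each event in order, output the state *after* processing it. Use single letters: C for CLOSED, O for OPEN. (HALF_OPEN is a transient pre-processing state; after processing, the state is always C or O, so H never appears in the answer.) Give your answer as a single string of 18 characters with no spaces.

Answer: CCCOOCCCCCCCCCCCCC

Derivation:
State after each event:
  event#1 t=0s outcome=F: state=CLOSED
  event#2 t=4s outcome=F: state=CLOSED
  event#3 t=5s outcome=F: state=CLOSED
  event#4 t=7s outcome=F: state=OPEN
  event#5 t=11s outcome=F: state=OPEN
  event#6 t=15s outcome=S: state=CLOSED
  event#7 t=19s outcome=S: state=CLOSED
  event#8 t=21s outcome=F: state=CLOSED
  event#9 t=22s outcome=F: state=CLOSED
  event#10 t=25s outcome=S: state=CLOSED
  event#11 t=28s outcome=F: state=CLOSED
  event#12 t=29s outcome=F: state=CLOSED
  event#13 t=31s outcome=S: state=CLOSED
  event#14 t=35s outcome=F: state=CLOSED
  event#15 t=37s outcome=S: state=CLOSED
  event#16 t=38s outcome=F: state=CLOSED
  event#17 t=41s outcome=S: state=CLOSED
  event#18 t=45s outcome=S: state=CLOSED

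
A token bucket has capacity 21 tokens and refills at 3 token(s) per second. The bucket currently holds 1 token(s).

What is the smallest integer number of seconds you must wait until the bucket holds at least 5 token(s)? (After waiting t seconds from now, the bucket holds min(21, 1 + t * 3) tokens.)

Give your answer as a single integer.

Answer: 2

Derivation:
Need 1 + t * 3 >= 5, so t >= 4/3.
Smallest integer t = ceil(4/3) = 2.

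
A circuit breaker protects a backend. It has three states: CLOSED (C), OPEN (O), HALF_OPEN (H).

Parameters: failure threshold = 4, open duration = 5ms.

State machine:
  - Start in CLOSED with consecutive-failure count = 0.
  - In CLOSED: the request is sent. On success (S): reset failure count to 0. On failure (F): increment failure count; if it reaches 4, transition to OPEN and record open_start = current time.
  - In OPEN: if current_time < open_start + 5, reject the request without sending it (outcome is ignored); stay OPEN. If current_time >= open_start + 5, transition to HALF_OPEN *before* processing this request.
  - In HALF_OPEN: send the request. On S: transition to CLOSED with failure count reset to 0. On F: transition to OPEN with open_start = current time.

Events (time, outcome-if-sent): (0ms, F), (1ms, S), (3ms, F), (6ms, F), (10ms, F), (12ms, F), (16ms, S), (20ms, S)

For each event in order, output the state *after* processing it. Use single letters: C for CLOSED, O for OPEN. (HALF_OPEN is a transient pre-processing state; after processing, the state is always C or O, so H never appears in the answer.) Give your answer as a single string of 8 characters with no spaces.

State after each event:
  event#1 t=0ms outcome=F: state=CLOSED
  event#2 t=1ms outcome=S: state=CLOSED
  event#3 t=3ms outcome=F: state=CLOSED
  event#4 t=6ms outcome=F: state=CLOSED
  event#5 t=10ms outcome=F: state=CLOSED
  event#6 t=12ms outcome=F: state=OPEN
  event#7 t=16ms outcome=S: state=OPEN
  event#8 t=20ms outcome=S: state=CLOSED

Answer: CCCCCOOC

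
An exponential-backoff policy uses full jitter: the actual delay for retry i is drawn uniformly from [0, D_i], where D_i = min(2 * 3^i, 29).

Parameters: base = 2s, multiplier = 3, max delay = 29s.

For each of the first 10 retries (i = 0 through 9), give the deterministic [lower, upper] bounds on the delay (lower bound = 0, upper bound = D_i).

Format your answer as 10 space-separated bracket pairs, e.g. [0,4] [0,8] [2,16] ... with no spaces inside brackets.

Answer: [0,2] [0,6] [0,18] [0,29] [0,29] [0,29] [0,29] [0,29] [0,29] [0,29]

Derivation:
Computing bounds per retry:
  i=0: D_i=min(2*3^0,29)=2, bounds=[0,2]
  i=1: D_i=min(2*3^1,29)=6, bounds=[0,6]
  i=2: D_i=min(2*3^2,29)=18, bounds=[0,18]
  i=3: D_i=min(2*3^3,29)=29, bounds=[0,29]
  i=4: D_i=min(2*3^4,29)=29, bounds=[0,29]
  i=5: D_i=min(2*3^5,29)=29, bounds=[0,29]
  i=6: D_i=min(2*3^6,29)=29, bounds=[0,29]
  i=7: D_i=min(2*3^7,29)=29, bounds=[0,29]
  i=8: D_i=min(2*3^8,29)=29, bounds=[0,29]
  i=9: D_i=min(2*3^9,29)=29, bounds=[0,29]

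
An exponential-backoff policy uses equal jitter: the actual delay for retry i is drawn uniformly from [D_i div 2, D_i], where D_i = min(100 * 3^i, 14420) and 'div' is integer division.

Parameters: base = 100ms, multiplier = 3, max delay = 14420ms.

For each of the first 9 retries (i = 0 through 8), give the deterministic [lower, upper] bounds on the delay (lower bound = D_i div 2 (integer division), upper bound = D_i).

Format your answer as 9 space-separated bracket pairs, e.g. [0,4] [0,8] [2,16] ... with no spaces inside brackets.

Computing bounds per retry:
  i=0: D_i=min(100*3^0,14420)=100, bounds=[50,100]
  i=1: D_i=min(100*3^1,14420)=300, bounds=[150,300]
  i=2: D_i=min(100*3^2,14420)=900, bounds=[450,900]
  i=3: D_i=min(100*3^3,14420)=2700, bounds=[1350,2700]
  i=4: D_i=min(100*3^4,14420)=8100, bounds=[4050,8100]
  i=5: D_i=min(100*3^5,14420)=14420, bounds=[7210,14420]
  i=6: D_i=min(100*3^6,14420)=14420, bounds=[7210,14420]
  i=7: D_i=min(100*3^7,14420)=14420, bounds=[7210,14420]
  i=8: D_i=min(100*3^8,14420)=14420, bounds=[7210,14420]

Answer: [50,100] [150,300] [450,900] [1350,2700] [4050,8100] [7210,14420] [7210,14420] [7210,14420] [7210,14420]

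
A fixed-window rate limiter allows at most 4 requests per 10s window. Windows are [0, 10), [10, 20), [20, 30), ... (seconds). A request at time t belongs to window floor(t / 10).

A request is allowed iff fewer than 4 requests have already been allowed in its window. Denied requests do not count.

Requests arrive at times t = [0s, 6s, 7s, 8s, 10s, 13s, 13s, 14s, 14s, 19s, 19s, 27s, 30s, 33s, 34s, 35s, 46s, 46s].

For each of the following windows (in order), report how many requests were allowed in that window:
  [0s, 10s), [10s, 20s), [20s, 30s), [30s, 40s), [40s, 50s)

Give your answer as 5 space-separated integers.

Processing requests:
  req#1 t=0s (window 0): ALLOW
  req#2 t=6s (window 0): ALLOW
  req#3 t=7s (window 0): ALLOW
  req#4 t=8s (window 0): ALLOW
  req#5 t=10s (window 1): ALLOW
  req#6 t=13s (window 1): ALLOW
  req#7 t=13s (window 1): ALLOW
  req#8 t=14s (window 1): ALLOW
  req#9 t=14s (window 1): DENY
  req#10 t=19s (window 1): DENY
  req#11 t=19s (window 1): DENY
  req#12 t=27s (window 2): ALLOW
  req#13 t=30s (window 3): ALLOW
  req#14 t=33s (window 3): ALLOW
  req#15 t=34s (window 3): ALLOW
  req#16 t=35s (window 3): ALLOW
  req#17 t=46s (window 4): ALLOW
  req#18 t=46s (window 4): ALLOW

Allowed counts by window: 4 4 1 4 2

Answer: 4 4 1 4 2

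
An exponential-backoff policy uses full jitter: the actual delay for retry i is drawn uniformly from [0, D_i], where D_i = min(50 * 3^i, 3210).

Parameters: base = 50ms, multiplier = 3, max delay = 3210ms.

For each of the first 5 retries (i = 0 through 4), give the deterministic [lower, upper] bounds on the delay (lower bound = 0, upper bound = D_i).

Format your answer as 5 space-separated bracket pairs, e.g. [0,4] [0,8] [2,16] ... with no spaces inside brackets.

Answer: [0,50] [0,150] [0,450] [0,1350] [0,3210]

Derivation:
Computing bounds per retry:
  i=0: D_i=min(50*3^0,3210)=50, bounds=[0,50]
  i=1: D_i=min(50*3^1,3210)=150, bounds=[0,150]
  i=2: D_i=min(50*3^2,3210)=450, bounds=[0,450]
  i=3: D_i=min(50*3^3,3210)=1350, bounds=[0,1350]
  i=4: D_i=min(50*3^4,3210)=3210, bounds=[0,3210]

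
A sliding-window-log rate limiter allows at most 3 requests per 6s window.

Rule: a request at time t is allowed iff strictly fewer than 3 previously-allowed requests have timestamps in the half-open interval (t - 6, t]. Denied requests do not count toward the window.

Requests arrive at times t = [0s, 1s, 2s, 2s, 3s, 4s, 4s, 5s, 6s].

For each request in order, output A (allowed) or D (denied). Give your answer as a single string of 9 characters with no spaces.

Tracking allowed requests in the window:
  req#1 t=0s: ALLOW
  req#2 t=1s: ALLOW
  req#3 t=2s: ALLOW
  req#4 t=2s: DENY
  req#5 t=3s: DENY
  req#6 t=4s: DENY
  req#7 t=4s: DENY
  req#8 t=5s: DENY
  req#9 t=6s: ALLOW

Answer: AAADDDDDA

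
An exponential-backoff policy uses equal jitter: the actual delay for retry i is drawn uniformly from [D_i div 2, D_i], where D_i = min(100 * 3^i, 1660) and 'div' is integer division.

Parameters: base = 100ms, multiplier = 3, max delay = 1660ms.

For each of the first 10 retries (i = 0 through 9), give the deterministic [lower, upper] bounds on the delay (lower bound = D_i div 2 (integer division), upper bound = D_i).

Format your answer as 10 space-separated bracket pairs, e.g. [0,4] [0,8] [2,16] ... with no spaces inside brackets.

Computing bounds per retry:
  i=0: D_i=min(100*3^0,1660)=100, bounds=[50,100]
  i=1: D_i=min(100*3^1,1660)=300, bounds=[150,300]
  i=2: D_i=min(100*3^2,1660)=900, bounds=[450,900]
  i=3: D_i=min(100*3^3,1660)=1660, bounds=[830,1660]
  i=4: D_i=min(100*3^4,1660)=1660, bounds=[830,1660]
  i=5: D_i=min(100*3^5,1660)=1660, bounds=[830,1660]
  i=6: D_i=min(100*3^6,1660)=1660, bounds=[830,1660]
  i=7: D_i=min(100*3^7,1660)=1660, bounds=[830,1660]
  i=8: D_i=min(100*3^8,1660)=1660, bounds=[830,1660]
  i=9: D_i=min(100*3^9,1660)=1660, bounds=[830,1660]

Answer: [50,100] [150,300] [450,900] [830,1660] [830,1660] [830,1660] [830,1660] [830,1660] [830,1660] [830,1660]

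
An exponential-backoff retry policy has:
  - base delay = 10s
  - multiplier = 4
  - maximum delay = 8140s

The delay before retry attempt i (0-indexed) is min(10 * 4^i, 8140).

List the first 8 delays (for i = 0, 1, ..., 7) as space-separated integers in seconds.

Computing each delay:
  i=0: min(10*4^0, 8140) = 10
  i=1: min(10*4^1, 8140) = 40
  i=2: min(10*4^2, 8140) = 160
  i=3: min(10*4^3, 8140) = 640
  i=4: min(10*4^4, 8140) = 2560
  i=5: min(10*4^5, 8140) = 8140
  i=6: min(10*4^6, 8140) = 8140
  i=7: min(10*4^7, 8140) = 8140

Answer: 10 40 160 640 2560 8140 8140 8140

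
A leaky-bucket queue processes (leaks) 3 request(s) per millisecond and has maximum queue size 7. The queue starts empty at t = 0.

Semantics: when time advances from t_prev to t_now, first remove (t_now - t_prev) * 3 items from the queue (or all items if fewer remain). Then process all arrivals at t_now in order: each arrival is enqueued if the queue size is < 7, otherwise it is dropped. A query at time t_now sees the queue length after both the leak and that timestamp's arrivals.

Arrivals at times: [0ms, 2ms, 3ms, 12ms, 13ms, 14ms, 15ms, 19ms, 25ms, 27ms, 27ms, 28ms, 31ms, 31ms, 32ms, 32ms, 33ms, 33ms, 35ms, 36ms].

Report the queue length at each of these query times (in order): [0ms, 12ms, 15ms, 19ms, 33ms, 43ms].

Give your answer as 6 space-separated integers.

Answer: 1 1 1 1 2 0

Derivation:
Queue lengths at query times:
  query t=0ms: backlog = 1
  query t=12ms: backlog = 1
  query t=15ms: backlog = 1
  query t=19ms: backlog = 1
  query t=33ms: backlog = 2
  query t=43ms: backlog = 0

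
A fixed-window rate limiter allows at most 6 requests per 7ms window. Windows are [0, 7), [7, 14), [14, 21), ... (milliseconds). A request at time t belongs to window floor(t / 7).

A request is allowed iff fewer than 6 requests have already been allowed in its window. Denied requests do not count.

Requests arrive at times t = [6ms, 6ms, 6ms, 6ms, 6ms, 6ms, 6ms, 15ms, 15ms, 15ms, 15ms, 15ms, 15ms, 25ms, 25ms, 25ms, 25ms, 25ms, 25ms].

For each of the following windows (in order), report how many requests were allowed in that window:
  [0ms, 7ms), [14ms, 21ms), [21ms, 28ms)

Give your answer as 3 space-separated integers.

Processing requests:
  req#1 t=6ms (window 0): ALLOW
  req#2 t=6ms (window 0): ALLOW
  req#3 t=6ms (window 0): ALLOW
  req#4 t=6ms (window 0): ALLOW
  req#5 t=6ms (window 0): ALLOW
  req#6 t=6ms (window 0): ALLOW
  req#7 t=6ms (window 0): DENY
  req#8 t=15ms (window 2): ALLOW
  req#9 t=15ms (window 2): ALLOW
  req#10 t=15ms (window 2): ALLOW
  req#11 t=15ms (window 2): ALLOW
  req#12 t=15ms (window 2): ALLOW
  req#13 t=15ms (window 2): ALLOW
  req#14 t=25ms (window 3): ALLOW
  req#15 t=25ms (window 3): ALLOW
  req#16 t=25ms (window 3): ALLOW
  req#17 t=25ms (window 3): ALLOW
  req#18 t=25ms (window 3): ALLOW
  req#19 t=25ms (window 3): ALLOW

Allowed counts by window: 6 6 6

Answer: 6 6 6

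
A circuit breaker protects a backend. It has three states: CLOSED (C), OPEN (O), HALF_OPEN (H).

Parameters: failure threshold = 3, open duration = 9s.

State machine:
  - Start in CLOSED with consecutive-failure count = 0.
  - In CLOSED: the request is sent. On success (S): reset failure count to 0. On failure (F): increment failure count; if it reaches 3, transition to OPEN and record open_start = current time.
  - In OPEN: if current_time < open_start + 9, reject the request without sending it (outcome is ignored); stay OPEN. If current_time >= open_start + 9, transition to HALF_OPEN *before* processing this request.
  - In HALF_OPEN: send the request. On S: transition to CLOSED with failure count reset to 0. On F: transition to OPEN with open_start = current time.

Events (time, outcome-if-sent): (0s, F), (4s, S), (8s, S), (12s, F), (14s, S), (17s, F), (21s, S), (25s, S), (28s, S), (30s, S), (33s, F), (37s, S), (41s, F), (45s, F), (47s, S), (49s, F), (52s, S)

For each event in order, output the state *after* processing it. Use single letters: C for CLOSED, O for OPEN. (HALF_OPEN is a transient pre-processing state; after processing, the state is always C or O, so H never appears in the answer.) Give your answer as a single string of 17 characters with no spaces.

Answer: CCCCCCCCCCCCCCCCC

Derivation:
State after each event:
  event#1 t=0s outcome=F: state=CLOSED
  event#2 t=4s outcome=S: state=CLOSED
  event#3 t=8s outcome=S: state=CLOSED
  event#4 t=12s outcome=F: state=CLOSED
  event#5 t=14s outcome=S: state=CLOSED
  event#6 t=17s outcome=F: state=CLOSED
  event#7 t=21s outcome=S: state=CLOSED
  event#8 t=25s outcome=S: state=CLOSED
  event#9 t=28s outcome=S: state=CLOSED
  event#10 t=30s outcome=S: state=CLOSED
  event#11 t=33s outcome=F: state=CLOSED
  event#12 t=37s outcome=S: state=CLOSED
  event#13 t=41s outcome=F: state=CLOSED
  event#14 t=45s outcome=F: state=CLOSED
  event#15 t=47s outcome=S: state=CLOSED
  event#16 t=49s outcome=F: state=CLOSED
  event#17 t=52s outcome=S: state=CLOSED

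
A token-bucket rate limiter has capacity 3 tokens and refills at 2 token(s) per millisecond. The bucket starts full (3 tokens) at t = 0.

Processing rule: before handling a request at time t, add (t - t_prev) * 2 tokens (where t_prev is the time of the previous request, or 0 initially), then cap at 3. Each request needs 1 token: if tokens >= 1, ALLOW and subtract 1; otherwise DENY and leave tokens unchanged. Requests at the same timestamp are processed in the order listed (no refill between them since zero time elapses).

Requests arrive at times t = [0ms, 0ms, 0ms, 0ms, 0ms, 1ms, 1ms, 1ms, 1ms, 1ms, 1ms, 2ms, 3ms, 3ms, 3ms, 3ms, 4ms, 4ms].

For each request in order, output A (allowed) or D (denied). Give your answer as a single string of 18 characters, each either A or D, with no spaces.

Answer: AAADDAADDDDAAAADAA

Derivation:
Simulating step by step:
  req#1 t=0ms: ALLOW
  req#2 t=0ms: ALLOW
  req#3 t=0ms: ALLOW
  req#4 t=0ms: DENY
  req#5 t=0ms: DENY
  req#6 t=1ms: ALLOW
  req#7 t=1ms: ALLOW
  req#8 t=1ms: DENY
  req#9 t=1ms: DENY
  req#10 t=1ms: DENY
  req#11 t=1ms: DENY
  req#12 t=2ms: ALLOW
  req#13 t=3ms: ALLOW
  req#14 t=3ms: ALLOW
  req#15 t=3ms: ALLOW
  req#16 t=3ms: DENY
  req#17 t=4ms: ALLOW
  req#18 t=4ms: ALLOW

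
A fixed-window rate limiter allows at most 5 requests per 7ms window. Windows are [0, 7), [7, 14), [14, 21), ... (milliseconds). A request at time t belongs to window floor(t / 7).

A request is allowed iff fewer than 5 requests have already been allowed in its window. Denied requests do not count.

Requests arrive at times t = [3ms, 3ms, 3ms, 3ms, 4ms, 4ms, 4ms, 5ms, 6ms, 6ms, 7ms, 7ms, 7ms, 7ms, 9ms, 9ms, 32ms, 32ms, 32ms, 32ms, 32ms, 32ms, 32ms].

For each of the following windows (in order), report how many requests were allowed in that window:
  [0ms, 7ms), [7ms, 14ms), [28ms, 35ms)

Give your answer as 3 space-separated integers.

Processing requests:
  req#1 t=3ms (window 0): ALLOW
  req#2 t=3ms (window 0): ALLOW
  req#3 t=3ms (window 0): ALLOW
  req#4 t=3ms (window 0): ALLOW
  req#5 t=4ms (window 0): ALLOW
  req#6 t=4ms (window 0): DENY
  req#7 t=4ms (window 0): DENY
  req#8 t=5ms (window 0): DENY
  req#9 t=6ms (window 0): DENY
  req#10 t=6ms (window 0): DENY
  req#11 t=7ms (window 1): ALLOW
  req#12 t=7ms (window 1): ALLOW
  req#13 t=7ms (window 1): ALLOW
  req#14 t=7ms (window 1): ALLOW
  req#15 t=9ms (window 1): ALLOW
  req#16 t=9ms (window 1): DENY
  req#17 t=32ms (window 4): ALLOW
  req#18 t=32ms (window 4): ALLOW
  req#19 t=32ms (window 4): ALLOW
  req#20 t=32ms (window 4): ALLOW
  req#21 t=32ms (window 4): ALLOW
  req#22 t=32ms (window 4): DENY
  req#23 t=32ms (window 4): DENY

Allowed counts by window: 5 5 5

Answer: 5 5 5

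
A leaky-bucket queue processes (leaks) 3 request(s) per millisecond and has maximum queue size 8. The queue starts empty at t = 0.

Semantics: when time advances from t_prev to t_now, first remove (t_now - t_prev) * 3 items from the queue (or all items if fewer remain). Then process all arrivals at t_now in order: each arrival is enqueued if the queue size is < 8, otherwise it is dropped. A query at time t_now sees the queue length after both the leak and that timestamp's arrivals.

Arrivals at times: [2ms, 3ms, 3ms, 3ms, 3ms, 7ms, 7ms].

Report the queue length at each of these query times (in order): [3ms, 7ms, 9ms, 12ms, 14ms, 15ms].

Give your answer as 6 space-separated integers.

Answer: 4 2 0 0 0 0

Derivation:
Queue lengths at query times:
  query t=3ms: backlog = 4
  query t=7ms: backlog = 2
  query t=9ms: backlog = 0
  query t=12ms: backlog = 0
  query t=14ms: backlog = 0
  query t=15ms: backlog = 0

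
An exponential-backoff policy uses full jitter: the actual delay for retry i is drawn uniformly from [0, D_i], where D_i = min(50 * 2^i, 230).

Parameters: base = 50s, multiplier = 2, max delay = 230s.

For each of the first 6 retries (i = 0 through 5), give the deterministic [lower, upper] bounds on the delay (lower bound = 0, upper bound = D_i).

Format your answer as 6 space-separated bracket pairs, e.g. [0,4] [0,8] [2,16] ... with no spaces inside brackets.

Computing bounds per retry:
  i=0: D_i=min(50*2^0,230)=50, bounds=[0,50]
  i=1: D_i=min(50*2^1,230)=100, bounds=[0,100]
  i=2: D_i=min(50*2^2,230)=200, bounds=[0,200]
  i=3: D_i=min(50*2^3,230)=230, bounds=[0,230]
  i=4: D_i=min(50*2^4,230)=230, bounds=[0,230]
  i=5: D_i=min(50*2^5,230)=230, bounds=[0,230]

Answer: [0,50] [0,100] [0,200] [0,230] [0,230] [0,230]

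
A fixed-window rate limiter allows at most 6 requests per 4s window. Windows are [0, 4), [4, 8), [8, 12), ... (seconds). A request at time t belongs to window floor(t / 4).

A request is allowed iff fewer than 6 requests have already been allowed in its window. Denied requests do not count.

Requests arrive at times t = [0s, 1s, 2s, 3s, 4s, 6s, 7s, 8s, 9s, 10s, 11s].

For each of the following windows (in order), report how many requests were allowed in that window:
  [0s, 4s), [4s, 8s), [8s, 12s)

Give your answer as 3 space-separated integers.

Answer: 4 3 4

Derivation:
Processing requests:
  req#1 t=0s (window 0): ALLOW
  req#2 t=1s (window 0): ALLOW
  req#3 t=2s (window 0): ALLOW
  req#4 t=3s (window 0): ALLOW
  req#5 t=4s (window 1): ALLOW
  req#6 t=6s (window 1): ALLOW
  req#7 t=7s (window 1): ALLOW
  req#8 t=8s (window 2): ALLOW
  req#9 t=9s (window 2): ALLOW
  req#10 t=10s (window 2): ALLOW
  req#11 t=11s (window 2): ALLOW

Allowed counts by window: 4 3 4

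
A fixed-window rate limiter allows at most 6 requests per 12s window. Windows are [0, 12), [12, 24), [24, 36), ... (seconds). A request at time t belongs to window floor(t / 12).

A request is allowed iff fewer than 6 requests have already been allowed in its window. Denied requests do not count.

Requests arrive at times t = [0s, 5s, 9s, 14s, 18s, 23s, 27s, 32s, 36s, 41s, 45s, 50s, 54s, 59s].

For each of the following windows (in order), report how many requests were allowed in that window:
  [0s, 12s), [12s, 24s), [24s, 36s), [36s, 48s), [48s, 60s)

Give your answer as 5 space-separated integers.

Answer: 3 3 2 3 3

Derivation:
Processing requests:
  req#1 t=0s (window 0): ALLOW
  req#2 t=5s (window 0): ALLOW
  req#3 t=9s (window 0): ALLOW
  req#4 t=14s (window 1): ALLOW
  req#5 t=18s (window 1): ALLOW
  req#6 t=23s (window 1): ALLOW
  req#7 t=27s (window 2): ALLOW
  req#8 t=32s (window 2): ALLOW
  req#9 t=36s (window 3): ALLOW
  req#10 t=41s (window 3): ALLOW
  req#11 t=45s (window 3): ALLOW
  req#12 t=50s (window 4): ALLOW
  req#13 t=54s (window 4): ALLOW
  req#14 t=59s (window 4): ALLOW

Allowed counts by window: 3 3 2 3 3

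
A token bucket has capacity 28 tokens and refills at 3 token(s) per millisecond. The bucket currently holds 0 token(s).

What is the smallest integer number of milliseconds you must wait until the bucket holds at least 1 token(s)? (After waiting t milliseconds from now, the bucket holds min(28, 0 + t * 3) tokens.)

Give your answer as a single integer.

Need 0 + t * 3 >= 1, so t >= 1/3.
Smallest integer t = ceil(1/3) = 1.

Answer: 1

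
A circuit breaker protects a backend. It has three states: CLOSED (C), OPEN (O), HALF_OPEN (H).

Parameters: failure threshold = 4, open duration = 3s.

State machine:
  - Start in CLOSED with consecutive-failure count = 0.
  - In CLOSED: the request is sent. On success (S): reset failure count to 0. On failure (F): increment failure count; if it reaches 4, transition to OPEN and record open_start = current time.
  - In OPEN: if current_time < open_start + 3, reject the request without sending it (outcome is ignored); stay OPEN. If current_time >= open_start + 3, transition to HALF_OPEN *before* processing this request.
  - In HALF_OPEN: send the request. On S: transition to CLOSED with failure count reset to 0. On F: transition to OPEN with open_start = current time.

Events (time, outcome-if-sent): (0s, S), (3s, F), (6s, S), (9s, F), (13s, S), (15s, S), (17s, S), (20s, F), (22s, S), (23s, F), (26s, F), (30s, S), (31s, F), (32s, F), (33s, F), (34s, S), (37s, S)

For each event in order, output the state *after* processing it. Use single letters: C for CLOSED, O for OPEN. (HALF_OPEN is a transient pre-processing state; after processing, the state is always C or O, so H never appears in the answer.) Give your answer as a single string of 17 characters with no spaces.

State after each event:
  event#1 t=0s outcome=S: state=CLOSED
  event#2 t=3s outcome=F: state=CLOSED
  event#3 t=6s outcome=S: state=CLOSED
  event#4 t=9s outcome=F: state=CLOSED
  event#5 t=13s outcome=S: state=CLOSED
  event#6 t=15s outcome=S: state=CLOSED
  event#7 t=17s outcome=S: state=CLOSED
  event#8 t=20s outcome=F: state=CLOSED
  event#9 t=22s outcome=S: state=CLOSED
  event#10 t=23s outcome=F: state=CLOSED
  event#11 t=26s outcome=F: state=CLOSED
  event#12 t=30s outcome=S: state=CLOSED
  event#13 t=31s outcome=F: state=CLOSED
  event#14 t=32s outcome=F: state=CLOSED
  event#15 t=33s outcome=F: state=CLOSED
  event#16 t=34s outcome=S: state=CLOSED
  event#17 t=37s outcome=S: state=CLOSED

Answer: CCCCCCCCCCCCCCCCC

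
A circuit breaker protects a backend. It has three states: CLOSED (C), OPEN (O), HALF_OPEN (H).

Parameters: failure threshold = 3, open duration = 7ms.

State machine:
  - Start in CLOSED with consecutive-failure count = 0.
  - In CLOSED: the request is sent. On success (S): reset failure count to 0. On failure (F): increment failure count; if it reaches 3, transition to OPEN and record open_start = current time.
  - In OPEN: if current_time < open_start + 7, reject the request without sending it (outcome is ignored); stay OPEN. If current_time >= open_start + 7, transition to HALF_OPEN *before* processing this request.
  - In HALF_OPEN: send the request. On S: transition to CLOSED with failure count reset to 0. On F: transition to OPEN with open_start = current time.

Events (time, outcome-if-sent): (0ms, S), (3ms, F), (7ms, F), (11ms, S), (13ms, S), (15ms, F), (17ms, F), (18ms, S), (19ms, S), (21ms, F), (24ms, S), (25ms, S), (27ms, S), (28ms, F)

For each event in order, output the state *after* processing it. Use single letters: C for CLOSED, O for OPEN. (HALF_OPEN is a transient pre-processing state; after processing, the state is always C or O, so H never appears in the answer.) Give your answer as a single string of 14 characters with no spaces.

Answer: CCCCCCCCCCCCCC

Derivation:
State after each event:
  event#1 t=0ms outcome=S: state=CLOSED
  event#2 t=3ms outcome=F: state=CLOSED
  event#3 t=7ms outcome=F: state=CLOSED
  event#4 t=11ms outcome=S: state=CLOSED
  event#5 t=13ms outcome=S: state=CLOSED
  event#6 t=15ms outcome=F: state=CLOSED
  event#7 t=17ms outcome=F: state=CLOSED
  event#8 t=18ms outcome=S: state=CLOSED
  event#9 t=19ms outcome=S: state=CLOSED
  event#10 t=21ms outcome=F: state=CLOSED
  event#11 t=24ms outcome=S: state=CLOSED
  event#12 t=25ms outcome=S: state=CLOSED
  event#13 t=27ms outcome=S: state=CLOSED
  event#14 t=28ms outcome=F: state=CLOSED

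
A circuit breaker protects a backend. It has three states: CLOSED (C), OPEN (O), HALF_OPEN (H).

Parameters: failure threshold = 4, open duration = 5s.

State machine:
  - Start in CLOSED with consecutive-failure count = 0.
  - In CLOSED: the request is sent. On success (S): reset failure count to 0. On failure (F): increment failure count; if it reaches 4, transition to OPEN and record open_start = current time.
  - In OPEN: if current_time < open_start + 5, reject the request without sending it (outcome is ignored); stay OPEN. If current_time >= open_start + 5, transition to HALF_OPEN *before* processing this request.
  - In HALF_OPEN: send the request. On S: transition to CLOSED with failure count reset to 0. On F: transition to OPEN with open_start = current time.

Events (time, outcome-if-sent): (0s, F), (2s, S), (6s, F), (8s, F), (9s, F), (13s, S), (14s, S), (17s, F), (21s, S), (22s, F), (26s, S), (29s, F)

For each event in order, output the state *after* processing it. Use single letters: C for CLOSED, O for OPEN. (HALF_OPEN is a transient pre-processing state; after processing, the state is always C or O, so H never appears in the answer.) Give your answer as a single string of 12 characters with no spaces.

Answer: CCCCCCCCCCCC

Derivation:
State after each event:
  event#1 t=0s outcome=F: state=CLOSED
  event#2 t=2s outcome=S: state=CLOSED
  event#3 t=6s outcome=F: state=CLOSED
  event#4 t=8s outcome=F: state=CLOSED
  event#5 t=9s outcome=F: state=CLOSED
  event#6 t=13s outcome=S: state=CLOSED
  event#7 t=14s outcome=S: state=CLOSED
  event#8 t=17s outcome=F: state=CLOSED
  event#9 t=21s outcome=S: state=CLOSED
  event#10 t=22s outcome=F: state=CLOSED
  event#11 t=26s outcome=S: state=CLOSED
  event#12 t=29s outcome=F: state=CLOSED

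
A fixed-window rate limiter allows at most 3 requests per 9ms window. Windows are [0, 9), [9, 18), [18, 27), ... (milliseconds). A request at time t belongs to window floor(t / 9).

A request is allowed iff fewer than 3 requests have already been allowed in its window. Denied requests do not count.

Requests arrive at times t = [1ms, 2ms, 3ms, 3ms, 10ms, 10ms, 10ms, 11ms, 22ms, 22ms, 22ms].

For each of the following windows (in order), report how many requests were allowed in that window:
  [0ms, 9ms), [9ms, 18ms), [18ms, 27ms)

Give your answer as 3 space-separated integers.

Processing requests:
  req#1 t=1ms (window 0): ALLOW
  req#2 t=2ms (window 0): ALLOW
  req#3 t=3ms (window 0): ALLOW
  req#4 t=3ms (window 0): DENY
  req#5 t=10ms (window 1): ALLOW
  req#6 t=10ms (window 1): ALLOW
  req#7 t=10ms (window 1): ALLOW
  req#8 t=11ms (window 1): DENY
  req#9 t=22ms (window 2): ALLOW
  req#10 t=22ms (window 2): ALLOW
  req#11 t=22ms (window 2): ALLOW

Allowed counts by window: 3 3 3

Answer: 3 3 3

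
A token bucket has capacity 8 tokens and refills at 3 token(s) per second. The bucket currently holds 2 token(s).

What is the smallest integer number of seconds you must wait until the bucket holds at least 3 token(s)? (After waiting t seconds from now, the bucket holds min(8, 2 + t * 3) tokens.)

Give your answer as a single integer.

Need 2 + t * 3 >= 3, so t >= 1/3.
Smallest integer t = ceil(1/3) = 1.

Answer: 1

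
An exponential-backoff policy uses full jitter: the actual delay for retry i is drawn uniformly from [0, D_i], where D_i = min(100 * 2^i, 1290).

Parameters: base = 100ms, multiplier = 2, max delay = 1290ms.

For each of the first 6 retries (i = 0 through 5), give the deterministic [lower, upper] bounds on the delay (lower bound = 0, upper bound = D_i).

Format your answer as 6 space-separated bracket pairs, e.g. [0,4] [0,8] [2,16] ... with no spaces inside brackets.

Answer: [0,100] [0,200] [0,400] [0,800] [0,1290] [0,1290]

Derivation:
Computing bounds per retry:
  i=0: D_i=min(100*2^0,1290)=100, bounds=[0,100]
  i=1: D_i=min(100*2^1,1290)=200, bounds=[0,200]
  i=2: D_i=min(100*2^2,1290)=400, bounds=[0,400]
  i=3: D_i=min(100*2^3,1290)=800, bounds=[0,800]
  i=4: D_i=min(100*2^4,1290)=1290, bounds=[0,1290]
  i=5: D_i=min(100*2^5,1290)=1290, bounds=[0,1290]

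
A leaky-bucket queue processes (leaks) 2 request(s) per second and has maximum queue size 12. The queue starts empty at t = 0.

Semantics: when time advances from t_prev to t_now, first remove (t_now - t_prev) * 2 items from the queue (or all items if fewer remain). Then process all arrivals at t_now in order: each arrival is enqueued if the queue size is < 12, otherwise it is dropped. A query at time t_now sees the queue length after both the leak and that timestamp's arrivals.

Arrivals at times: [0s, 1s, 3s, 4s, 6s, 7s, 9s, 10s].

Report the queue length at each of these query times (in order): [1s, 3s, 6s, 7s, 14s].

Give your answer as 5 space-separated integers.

Answer: 1 1 1 1 0

Derivation:
Queue lengths at query times:
  query t=1s: backlog = 1
  query t=3s: backlog = 1
  query t=6s: backlog = 1
  query t=7s: backlog = 1
  query t=14s: backlog = 0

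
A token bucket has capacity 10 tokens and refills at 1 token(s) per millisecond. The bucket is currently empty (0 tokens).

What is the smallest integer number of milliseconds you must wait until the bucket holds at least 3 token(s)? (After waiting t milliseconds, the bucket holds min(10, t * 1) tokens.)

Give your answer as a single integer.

Need t * 1 >= 3, so t >= 3/1.
Smallest integer t = ceil(3/1) = 3.

Answer: 3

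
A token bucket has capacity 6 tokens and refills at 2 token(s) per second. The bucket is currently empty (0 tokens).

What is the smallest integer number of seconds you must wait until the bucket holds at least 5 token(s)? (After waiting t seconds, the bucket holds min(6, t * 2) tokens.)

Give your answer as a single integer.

Need t * 2 >= 5, so t >= 5/2.
Smallest integer t = ceil(5/2) = 3.

Answer: 3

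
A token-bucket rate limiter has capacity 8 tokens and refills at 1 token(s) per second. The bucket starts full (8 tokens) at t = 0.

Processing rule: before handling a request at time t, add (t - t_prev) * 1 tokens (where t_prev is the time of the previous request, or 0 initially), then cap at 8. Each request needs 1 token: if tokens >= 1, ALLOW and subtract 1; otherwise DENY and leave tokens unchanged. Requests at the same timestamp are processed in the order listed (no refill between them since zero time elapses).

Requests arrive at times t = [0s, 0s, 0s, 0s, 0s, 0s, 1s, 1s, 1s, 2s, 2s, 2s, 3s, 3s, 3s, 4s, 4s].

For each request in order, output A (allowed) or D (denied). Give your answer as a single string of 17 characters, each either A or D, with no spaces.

Answer: AAAAAAAAAADDADDAD

Derivation:
Simulating step by step:
  req#1 t=0s: ALLOW
  req#2 t=0s: ALLOW
  req#3 t=0s: ALLOW
  req#4 t=0s: ALLOW
  req#5 t=0s: ALLOW
  req#6 t=0s: ALLOW
  req#7 t=1s: ALLOW
  req#8 t=1s: ALLOW
  req#9 t=1s: ALLOW
  req#10 t=2s: ALLOW
  req#11 t=2s: DENY
  req#12 t=2s: DENY
  req#13 t=3s: ALLOW
  req#14 t=3s: DENY
  req#15 t=3s: DENY
  req#16 t=4s: ALLOW
  req#17 t=4s: DENY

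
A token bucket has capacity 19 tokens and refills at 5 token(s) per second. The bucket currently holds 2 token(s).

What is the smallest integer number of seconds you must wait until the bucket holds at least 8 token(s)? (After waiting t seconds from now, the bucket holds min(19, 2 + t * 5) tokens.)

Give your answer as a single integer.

Need 2 + t * 5 >= 8, so t >= 6/5.
Smallest integer t = ceil(6/5) = 2.

Answer: 2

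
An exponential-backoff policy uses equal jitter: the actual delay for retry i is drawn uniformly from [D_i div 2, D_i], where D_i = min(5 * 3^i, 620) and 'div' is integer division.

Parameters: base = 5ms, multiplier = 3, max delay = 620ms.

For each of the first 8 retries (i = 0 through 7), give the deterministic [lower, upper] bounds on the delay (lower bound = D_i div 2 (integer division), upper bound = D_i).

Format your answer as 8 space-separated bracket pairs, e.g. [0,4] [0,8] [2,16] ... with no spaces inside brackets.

Computing bounds per retry:
  i=0: D_i=min(5*3^0,620)=5, bounds=[2,5]
  i=1: D_i=min(5*3^1,620)=15, bounds=[7,15]
  i=2: D_i=min(5*3^2,620)=45, bounds=[22,45]
  i=3: D_i=min(5*3^3,620)=135, bounds=[67,135]
  i=4: D_i=min(5*3^4,620)=405, bounds=[202,405]
  i=5: D_i=min(5*3^5,620)=620, bounds=[310,620]
  i=6: D_i=min(5*3^6,620)=620, bounds=[310,620]
  i=7: D_i=min(5*3^7,620)=620, bounds=[310,620]

Answer: [2,5] [7,15] [22,45] [67,135] [202,405] [310,620] [310,620] [310,620]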